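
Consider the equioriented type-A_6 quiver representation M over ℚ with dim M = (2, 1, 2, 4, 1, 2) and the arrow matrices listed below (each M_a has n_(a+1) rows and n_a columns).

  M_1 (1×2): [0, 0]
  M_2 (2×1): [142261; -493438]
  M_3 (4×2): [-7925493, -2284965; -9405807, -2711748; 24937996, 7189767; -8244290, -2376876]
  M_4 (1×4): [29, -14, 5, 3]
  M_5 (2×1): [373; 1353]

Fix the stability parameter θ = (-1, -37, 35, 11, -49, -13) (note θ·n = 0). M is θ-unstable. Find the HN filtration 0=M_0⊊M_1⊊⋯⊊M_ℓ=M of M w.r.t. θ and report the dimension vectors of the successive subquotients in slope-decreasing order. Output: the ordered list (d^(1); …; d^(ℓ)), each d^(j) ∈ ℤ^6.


Via rank(M_{q-1}∘⋯∘M_p): M ≅ I[1,1]^2, I[2,6], I[3,4], I[4,4]^2, I[6,6].
μ_θ-semistable layers: μ^(1)=23; μ^(2)=11; μ^(3)=-1; μ^(4)=-4; μ^(5)=-13; μ^(6)=-37

((0, 0, 1, 1, 0, 0); (0, 0, 0, 2, 0, 0); (2, 0, 0, 0, 0, 0); (0, 0, 1, 1, 1, 1); (0, 0, 0, 0, 0, 1); (0, 1, 0, 0, 0, 0))


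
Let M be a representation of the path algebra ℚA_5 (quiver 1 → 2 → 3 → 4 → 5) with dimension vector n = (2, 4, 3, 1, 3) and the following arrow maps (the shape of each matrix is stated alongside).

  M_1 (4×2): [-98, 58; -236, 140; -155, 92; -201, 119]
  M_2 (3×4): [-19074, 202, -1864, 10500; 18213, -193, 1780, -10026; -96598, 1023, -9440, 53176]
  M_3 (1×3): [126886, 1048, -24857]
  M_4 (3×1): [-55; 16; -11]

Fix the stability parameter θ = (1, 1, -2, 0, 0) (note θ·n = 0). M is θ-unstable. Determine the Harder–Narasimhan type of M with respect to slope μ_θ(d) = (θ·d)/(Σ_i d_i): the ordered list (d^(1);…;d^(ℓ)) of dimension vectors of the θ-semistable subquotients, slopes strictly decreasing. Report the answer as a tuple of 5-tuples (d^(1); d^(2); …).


Barcode: M ≅ I[1,2]^2, I[2,3], I[2,5], I[3,3], I[5,5]^2. HN layers by μ_θ (4 steps, strictly decreasing):
  μ^(1)=1; μ^(2)=0; μ^(3)=-1/2; μ^(4)=-2

((2, 2, 0, 0, 0); (0, 0, 0, 1, 3); (0, 2, 2, 0, 0); (0, 0, 1, 0, 0))


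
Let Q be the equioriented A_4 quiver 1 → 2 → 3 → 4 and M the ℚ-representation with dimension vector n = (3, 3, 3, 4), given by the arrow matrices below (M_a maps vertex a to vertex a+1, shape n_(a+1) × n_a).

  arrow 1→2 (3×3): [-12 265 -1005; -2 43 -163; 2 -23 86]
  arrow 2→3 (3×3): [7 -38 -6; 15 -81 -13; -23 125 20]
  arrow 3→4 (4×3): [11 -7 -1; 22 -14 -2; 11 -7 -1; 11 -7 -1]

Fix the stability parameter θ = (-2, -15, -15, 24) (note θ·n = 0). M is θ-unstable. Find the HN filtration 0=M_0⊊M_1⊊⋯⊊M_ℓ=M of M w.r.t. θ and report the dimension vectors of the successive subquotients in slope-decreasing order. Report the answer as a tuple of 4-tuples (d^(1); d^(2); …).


Via rank(M_{q-1}∘⋯∘M_p): M ≅ I[1,3]^2, I[1,4], I[4,4]^3.
μ_θ-semistable layers: μ^(1)=24; μ^(2)=-32/3

((0, 0, 0, 4); (3, 3, 3, 0))


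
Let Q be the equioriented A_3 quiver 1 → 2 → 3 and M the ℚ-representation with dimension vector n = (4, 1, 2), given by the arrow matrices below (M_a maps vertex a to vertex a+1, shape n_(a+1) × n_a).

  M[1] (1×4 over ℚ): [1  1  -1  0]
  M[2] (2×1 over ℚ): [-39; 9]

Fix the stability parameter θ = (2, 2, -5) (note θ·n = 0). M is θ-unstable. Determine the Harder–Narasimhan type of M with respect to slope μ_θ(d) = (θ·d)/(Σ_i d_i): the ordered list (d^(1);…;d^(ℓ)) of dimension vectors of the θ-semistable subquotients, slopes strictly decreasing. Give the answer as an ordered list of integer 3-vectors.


Barcode: M ≅ I[1,1]^3, I[1,3], I[3,3]. HN layers by μ_θ (3 steps, strictly decreasing):
  μ^(1)=2; μ^(2)=-1/3; μ^(3)=-5

((3, 0, 0); (1, 1, 1); (0, 0, 1))


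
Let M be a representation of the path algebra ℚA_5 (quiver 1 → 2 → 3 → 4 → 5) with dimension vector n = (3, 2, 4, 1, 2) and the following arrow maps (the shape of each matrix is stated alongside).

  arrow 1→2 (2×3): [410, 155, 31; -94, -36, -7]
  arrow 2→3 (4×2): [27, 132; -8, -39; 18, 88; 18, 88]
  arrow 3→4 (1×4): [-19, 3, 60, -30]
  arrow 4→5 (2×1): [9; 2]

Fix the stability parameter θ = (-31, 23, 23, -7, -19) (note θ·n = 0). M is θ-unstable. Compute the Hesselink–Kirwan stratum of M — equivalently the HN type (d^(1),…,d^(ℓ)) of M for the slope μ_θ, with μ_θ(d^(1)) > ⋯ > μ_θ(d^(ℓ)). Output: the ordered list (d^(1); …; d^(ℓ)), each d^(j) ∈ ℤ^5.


Via rank(M_{q-1}∘⋯∘M_p): M ≅ I[1,1], I[1,3], I[1,5], I[3,3]^2, I[5,5].
μ_θ-semistable layers: μ^(1)=23; μ^(2)=5; μ^(3)=-19; μ^(4)=-31

((0, 1, 3, 0, 0); (0, 1, 1, 1, 1); (0, 0, 0, 0, 1); (3, 0, 0, 0, 0))


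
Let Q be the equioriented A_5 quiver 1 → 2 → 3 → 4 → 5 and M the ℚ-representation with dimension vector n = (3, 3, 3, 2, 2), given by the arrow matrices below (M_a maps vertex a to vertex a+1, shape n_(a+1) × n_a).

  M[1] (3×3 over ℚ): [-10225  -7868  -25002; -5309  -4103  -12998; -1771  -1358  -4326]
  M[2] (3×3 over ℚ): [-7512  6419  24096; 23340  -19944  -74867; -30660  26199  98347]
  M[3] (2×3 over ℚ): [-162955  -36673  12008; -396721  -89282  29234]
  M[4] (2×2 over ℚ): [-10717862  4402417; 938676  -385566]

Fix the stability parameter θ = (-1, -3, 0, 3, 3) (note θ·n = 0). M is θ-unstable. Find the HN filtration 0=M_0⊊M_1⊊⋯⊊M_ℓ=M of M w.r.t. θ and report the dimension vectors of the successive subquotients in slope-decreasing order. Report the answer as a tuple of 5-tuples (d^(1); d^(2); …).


Via rank(M_{q-1}∘⋯∘M_p): M ≅ I[1,1], I[1,4], I[1,5], I[2,2], I[3,3], I[5,5].
μ_θ-semistable layers: μ^(1)=3; μ^(2)=0; μ^(3)=-1; μ^(4)=-2; μ^(5)=-3

((0, 0, 0, 2, 2); (0, 0, 3, 0, 0); (1, 0, 0, 0, 0); (2, 2, 0, 0, 0); (0, 1, 0, 0, 0))


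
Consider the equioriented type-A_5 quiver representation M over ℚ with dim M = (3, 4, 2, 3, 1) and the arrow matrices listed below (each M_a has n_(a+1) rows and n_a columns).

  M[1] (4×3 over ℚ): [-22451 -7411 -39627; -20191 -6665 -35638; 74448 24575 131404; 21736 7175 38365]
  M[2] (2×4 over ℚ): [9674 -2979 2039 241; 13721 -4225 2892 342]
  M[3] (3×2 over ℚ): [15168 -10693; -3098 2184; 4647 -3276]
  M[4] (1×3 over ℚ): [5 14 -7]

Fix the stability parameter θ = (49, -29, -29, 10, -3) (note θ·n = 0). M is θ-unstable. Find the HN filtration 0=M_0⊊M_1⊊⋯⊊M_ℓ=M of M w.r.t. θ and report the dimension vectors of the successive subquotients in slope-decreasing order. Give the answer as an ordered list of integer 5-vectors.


Via rank(M_{q-1}∘⋯∘M_p): M ≅ I[1,2], I[1,4], I[1,5], I[2,2], I[4,4].
μ_θ-semistable layers: μ^(1)=10; μ^(2)=7/2; μ^(3)=-3; μ^(4)=-29

((1, 1, 0, 2, 0); (0, 0, 0, 1, 1); (2, 2, 2, 0, 0); (0, 1, 0, 0, 0))


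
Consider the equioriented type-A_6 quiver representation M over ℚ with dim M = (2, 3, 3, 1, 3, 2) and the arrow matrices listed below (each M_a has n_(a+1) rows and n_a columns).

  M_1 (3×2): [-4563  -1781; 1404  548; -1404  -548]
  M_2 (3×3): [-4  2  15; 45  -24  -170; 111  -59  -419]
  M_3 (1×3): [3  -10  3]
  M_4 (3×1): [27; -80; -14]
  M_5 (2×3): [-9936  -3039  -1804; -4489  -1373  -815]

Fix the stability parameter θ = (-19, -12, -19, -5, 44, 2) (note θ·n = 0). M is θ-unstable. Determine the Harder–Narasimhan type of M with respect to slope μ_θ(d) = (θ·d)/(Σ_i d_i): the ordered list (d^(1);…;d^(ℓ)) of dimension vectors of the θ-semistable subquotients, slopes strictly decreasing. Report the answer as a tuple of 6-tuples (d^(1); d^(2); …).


Via rank(M_{q-1}∘⋯∘M_p): M ≅ I[1,1], I[1,6], I[2,3]^2, I[5,5], I[5,6].
μ_θ-semistable layers: μ^(1)=44; μ^(2)=23; μ^(3)=-5; μ^(4)=-31/2; μ^(5)=-19

((0, 0, 0, 0, 1, 0); (0, 0, 0, 0, 2, 2); (0, 0, 0, 1, 0, 0); (0, 3, 3, 0, 0, 0); (2, 0, 0, 0, 0, 0))


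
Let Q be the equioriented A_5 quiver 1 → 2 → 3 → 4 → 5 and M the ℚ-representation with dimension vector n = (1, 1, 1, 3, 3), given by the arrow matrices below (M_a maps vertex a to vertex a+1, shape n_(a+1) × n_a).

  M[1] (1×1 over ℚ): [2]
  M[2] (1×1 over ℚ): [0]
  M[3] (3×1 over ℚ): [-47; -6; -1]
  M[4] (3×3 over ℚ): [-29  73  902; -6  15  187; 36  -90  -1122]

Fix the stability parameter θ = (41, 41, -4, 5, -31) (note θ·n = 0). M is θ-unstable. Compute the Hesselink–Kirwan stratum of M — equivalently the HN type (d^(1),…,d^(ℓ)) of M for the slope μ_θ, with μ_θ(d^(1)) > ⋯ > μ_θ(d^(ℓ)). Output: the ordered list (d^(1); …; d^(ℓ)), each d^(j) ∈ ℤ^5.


Via rank(M_{q-1}∘⋯∘M_p): M ≅ I[1,2], I[3,5], I[4,4], I[4,5], I[5,5].
μ_θ-semistable layers: μ^(1)=41; μ^(2)=5; μ^(3)=-10; μ^(4)=-13; μ^(5)=-31

((1, 1, 0, 0, 0); (0, 0, 0, 1, 0); (0, 0, 1, 1, 1); (0, 0, 0, 1, 1); (0, 0, 0, 0, 1))


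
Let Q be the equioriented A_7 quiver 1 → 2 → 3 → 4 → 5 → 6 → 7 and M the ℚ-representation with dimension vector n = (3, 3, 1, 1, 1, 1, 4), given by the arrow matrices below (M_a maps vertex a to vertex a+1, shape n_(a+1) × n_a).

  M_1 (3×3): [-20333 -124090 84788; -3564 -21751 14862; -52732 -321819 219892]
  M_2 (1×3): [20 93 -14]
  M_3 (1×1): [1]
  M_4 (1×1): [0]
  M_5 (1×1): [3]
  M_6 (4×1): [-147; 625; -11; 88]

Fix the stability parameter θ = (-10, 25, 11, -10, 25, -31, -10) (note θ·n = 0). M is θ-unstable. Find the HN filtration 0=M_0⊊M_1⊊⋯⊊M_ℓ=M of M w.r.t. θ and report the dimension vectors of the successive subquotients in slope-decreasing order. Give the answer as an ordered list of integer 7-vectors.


Barcode: M ≅ I[1,2]^2, I[1,4], I[5,7], I[7,7]^3. HN layers by μ_θ (4 steps, strictly decreasing):
  μ^(1)=25; μ^(2)=26/3; μ^(3)=-16/3; μ^(4)=-10

((0, 2, 0, 0, 0, 0, 0); (0, 1, 1, 1, 0, 0, 0); (0, 0, 0, 0, 1, 1, 1); (3, 0, 0, 0, 0, 0, 3))


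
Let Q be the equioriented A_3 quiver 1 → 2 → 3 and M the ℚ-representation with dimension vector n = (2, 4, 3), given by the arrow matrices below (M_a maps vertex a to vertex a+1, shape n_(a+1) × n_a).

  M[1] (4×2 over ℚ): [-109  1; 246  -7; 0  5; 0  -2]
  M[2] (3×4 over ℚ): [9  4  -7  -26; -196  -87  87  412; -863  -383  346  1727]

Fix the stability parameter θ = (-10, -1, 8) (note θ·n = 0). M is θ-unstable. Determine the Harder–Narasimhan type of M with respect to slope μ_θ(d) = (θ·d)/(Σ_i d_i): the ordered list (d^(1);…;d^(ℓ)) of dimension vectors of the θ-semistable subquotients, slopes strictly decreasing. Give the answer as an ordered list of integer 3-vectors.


Via rank(M_{q-1}∘⋯∘M_p): M ≅ I[1,3]^2, I[2,2], I[2,3].
μ_θ-semistable layers: μ^(1)=8; μ^(2)=-1; μ^(3)=-10

((0, 0, 3); (0, 4, 0); (2, 0, 0))


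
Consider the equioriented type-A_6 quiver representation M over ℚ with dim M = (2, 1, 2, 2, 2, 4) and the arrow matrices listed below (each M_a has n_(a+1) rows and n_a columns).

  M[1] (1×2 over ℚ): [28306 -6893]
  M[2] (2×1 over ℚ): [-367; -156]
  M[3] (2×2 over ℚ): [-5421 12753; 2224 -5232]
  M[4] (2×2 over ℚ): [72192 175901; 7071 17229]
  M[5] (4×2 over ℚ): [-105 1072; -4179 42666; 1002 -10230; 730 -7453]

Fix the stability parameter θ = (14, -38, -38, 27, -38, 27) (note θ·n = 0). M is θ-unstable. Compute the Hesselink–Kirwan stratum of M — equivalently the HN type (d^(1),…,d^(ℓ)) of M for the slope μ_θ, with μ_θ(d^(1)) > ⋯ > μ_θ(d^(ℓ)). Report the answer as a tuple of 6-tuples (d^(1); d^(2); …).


Barcode: M ≅ I[1,1], I[1,6], I[3,3], I[4,6], I[6,6]^2. HN layers by μ_θ (5 steps, strictly decreasing):
  μ^(1)=27; μ^(2)=14; μ^(3)=-11/2; μ^(4)=-62/3; μ^(5)=-38

((0, 0, 0, 0, 0, 4); (1, 0, 0, 0, 0, 0); (0, 0, 0, 2, 2, 0); (1, 1, 1, 0, 0, 0); (0, 0, 1, 0, 0, 0))


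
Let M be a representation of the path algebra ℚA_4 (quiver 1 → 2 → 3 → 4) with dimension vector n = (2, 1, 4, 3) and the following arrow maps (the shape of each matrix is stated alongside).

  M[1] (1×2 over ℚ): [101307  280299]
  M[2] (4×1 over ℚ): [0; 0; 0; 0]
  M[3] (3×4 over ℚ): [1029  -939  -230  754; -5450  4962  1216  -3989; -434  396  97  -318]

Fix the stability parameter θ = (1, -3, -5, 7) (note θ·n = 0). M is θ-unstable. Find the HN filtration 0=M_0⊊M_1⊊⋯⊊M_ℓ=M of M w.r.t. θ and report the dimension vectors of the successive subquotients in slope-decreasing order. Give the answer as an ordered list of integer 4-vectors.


Interval decomposition of M: I[1,1], I[1,2], I[3,3], I[3,4]^3.
HN type (ℓ=4): μ^(1)=7; μ^(2)=1; μ^(3)=-1; μ^(4)=-5

((0, 0, 0, 3); (1, 0, 0, 0); (1, 1, 0, 0); (0, 0, 4, 0))


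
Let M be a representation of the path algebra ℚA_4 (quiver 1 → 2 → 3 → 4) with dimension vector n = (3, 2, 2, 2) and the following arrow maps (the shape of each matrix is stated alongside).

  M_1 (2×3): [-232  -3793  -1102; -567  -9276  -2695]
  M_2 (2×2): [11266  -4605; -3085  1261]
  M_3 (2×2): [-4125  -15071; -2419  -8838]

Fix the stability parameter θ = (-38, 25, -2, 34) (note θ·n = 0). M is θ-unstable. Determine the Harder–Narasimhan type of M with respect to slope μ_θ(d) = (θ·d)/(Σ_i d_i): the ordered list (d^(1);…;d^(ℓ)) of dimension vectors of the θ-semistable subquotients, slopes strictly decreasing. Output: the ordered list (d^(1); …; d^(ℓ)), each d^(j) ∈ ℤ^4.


Via rank(M_{q-1}∘⋯∘M_p): M ≅ I[1,1], I[1,4]^2.
μ_θ-semistable layers: μ^(1)=34; μ^(2)=23/2; μ^(3)=-38

((0, 0, 0, 2); (0, 2, 2, 0); (3, 0, 0, 0))


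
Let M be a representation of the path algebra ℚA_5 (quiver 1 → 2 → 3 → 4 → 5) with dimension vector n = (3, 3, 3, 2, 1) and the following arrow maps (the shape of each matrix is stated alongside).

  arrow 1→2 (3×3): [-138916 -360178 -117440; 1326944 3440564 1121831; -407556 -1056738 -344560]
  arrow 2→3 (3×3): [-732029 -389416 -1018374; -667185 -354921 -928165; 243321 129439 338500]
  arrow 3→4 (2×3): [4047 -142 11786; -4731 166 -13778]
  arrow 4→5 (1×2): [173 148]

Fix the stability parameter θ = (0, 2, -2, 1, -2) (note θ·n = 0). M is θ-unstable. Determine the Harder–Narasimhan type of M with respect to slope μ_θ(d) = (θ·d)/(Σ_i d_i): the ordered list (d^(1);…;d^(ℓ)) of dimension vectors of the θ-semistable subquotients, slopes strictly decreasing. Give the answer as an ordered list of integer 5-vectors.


Barcode: M ≅ I[1,1], I[1,3], I[1,5], I[2,3], I[4,4]. HN layers by μ_θ (3 steps, strictly decreasing):
  μ^(1)=1; μ^(2)=0; μ^(3)=-1/5

((0, 0, 0, 1, 0); (2, 2, 2, 0, 0); (1, 1, 1, 1, 1))


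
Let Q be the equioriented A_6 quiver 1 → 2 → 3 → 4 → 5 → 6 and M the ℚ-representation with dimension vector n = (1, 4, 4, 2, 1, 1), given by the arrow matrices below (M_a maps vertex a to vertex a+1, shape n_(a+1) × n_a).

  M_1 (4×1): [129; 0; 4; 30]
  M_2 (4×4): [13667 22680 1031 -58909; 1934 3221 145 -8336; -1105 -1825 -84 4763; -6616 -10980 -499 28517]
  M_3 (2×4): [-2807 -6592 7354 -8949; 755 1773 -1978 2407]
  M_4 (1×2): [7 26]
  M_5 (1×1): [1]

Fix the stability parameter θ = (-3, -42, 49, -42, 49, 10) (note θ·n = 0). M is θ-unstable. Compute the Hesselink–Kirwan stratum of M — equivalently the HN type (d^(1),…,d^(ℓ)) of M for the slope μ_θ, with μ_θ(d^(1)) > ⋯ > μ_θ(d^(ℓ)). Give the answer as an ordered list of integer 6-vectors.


Barcode: M ≅ I[1,6], I[2,3]^2, I[2,4]. HN layers by μ_θ (5 steps, strictly decreasing):
  μ^(1)=49; μ^(2)=59/2; μ^(3)=7/2; μ^(4)=-45/2; μ^(5)=-42

((0, 0, 2, 0, 0, 0); (0, 0, 0, 0, 1, 1); (0, 0, 2, 2, 0, 0); (1, 1, 0, 0, 0, 0); (0, 3, 0, 0, 0, 0))


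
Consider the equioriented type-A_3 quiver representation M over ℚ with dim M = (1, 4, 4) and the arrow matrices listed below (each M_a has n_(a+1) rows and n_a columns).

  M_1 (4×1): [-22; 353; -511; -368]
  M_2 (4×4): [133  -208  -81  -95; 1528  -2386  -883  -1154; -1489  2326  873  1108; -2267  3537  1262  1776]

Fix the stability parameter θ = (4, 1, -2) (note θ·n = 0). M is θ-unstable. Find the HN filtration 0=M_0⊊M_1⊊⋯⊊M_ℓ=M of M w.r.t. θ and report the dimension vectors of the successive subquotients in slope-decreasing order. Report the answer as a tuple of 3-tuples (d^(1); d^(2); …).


Interval decomposition of M: I[1,3], I[2,3]^3.
HN type (ℓ=2): μ^(1)=1; μ^(2)=-1/2

((1, 1, 1); (0, 3, 3))


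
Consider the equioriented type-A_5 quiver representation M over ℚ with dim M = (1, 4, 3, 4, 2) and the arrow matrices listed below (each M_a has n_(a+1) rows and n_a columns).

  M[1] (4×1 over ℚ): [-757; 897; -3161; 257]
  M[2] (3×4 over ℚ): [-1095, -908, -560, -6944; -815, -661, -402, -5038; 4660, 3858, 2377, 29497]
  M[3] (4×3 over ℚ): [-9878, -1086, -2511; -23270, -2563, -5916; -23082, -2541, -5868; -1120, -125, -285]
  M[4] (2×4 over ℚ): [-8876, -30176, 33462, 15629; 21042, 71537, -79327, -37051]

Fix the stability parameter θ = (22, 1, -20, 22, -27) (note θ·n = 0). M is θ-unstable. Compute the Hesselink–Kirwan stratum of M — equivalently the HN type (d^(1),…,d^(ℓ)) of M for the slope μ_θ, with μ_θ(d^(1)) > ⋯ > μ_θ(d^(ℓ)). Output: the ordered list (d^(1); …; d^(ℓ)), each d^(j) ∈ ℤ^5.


Interval decomposition of M: I[1,3], I[2,2], I[2,4], I[2,5], I[4,4], I[4,5].
HN type (ℓ=4): μ^(1)=22; μ^(2)=1; μ^(3)=-5/2; μ^(4)=-19/2

((0, 0, 0, 2, 0); (1, 2, 1, 0, 0); (0, 0, 0, 2, 2); (0, 2, 2, 0, 0))


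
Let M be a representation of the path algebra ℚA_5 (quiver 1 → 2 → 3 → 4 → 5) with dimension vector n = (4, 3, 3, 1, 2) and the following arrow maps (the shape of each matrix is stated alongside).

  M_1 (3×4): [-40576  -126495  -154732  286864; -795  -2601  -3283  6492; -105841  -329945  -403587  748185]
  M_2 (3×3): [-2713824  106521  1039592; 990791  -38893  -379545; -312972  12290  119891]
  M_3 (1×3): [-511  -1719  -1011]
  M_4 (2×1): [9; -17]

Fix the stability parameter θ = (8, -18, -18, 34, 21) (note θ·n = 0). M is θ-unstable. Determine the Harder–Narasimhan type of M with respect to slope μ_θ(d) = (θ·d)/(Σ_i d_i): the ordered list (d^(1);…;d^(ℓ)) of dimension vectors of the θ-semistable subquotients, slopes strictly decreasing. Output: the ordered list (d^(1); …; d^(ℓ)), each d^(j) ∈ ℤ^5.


Via rank(M_{q-1}∘⋯∘M_p): M ≅ I[1,1], I[1,3]^2, I[1,5], I[5,5].
μ_θ-semistable layers: μ^(1)=55/2; μ^(2)=21; μ^(3)=8; μ^(4)=-28/3

((0, 0, 0, 1, 1); (0, 0, 0, 0, 1); (1, 0, 0, 0, 0); (3, 3, 3, 0, 0))


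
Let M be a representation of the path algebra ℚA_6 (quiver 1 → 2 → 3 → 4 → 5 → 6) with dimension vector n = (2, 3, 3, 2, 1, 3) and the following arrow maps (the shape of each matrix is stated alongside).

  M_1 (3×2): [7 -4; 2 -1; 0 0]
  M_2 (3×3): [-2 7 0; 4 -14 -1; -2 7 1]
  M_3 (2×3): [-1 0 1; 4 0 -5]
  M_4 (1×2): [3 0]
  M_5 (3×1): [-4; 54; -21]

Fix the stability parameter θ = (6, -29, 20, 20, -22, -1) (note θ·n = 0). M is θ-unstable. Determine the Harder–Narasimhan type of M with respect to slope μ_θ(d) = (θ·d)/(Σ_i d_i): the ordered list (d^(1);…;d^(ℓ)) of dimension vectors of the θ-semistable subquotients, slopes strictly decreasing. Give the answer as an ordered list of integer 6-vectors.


Interval decomposition of M: I[1,2], I[1,4], I[2,6], I[3,3], I[6,6]^2.
HN type (ℓ=5): μ^(1)=20; μ^(2)=17/4; μ^(3)=-1; μ^(4)=-23/2; μ^(5)=-29

((0, 0, 2, 1, 0, 0); (0, 0, 1, 1, 1, 1); (0, 0, 0, 0, 0, 2); (2, 2, 0, 0, 0, 0); (0, 1, 0, 0, 0, 0))


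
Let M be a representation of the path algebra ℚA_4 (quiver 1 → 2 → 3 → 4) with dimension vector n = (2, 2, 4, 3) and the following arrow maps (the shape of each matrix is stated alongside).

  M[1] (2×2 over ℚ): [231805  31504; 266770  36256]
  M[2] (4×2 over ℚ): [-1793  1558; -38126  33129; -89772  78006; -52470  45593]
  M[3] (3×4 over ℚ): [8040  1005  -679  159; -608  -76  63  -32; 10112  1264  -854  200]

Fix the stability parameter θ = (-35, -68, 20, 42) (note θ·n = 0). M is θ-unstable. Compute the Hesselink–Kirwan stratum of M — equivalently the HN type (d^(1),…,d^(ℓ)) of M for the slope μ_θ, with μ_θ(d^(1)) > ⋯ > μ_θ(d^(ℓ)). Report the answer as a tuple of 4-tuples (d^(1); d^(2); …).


Barcode: M ≅ I[1,1], I[1,3], I[2,4], I[3,3], I[3,4], I[4,4]. HN layers by μ_θ (5 steps, strictly decreasing):
  μ^(1)=42; μ^(2)=20; μ^(3)=-35; μ^(4)=-103/2; μ^(5)=-68

((0, 0, 0, 3); (0, 0, 4, 0); (1, 0, 0, 0); (1, 1, 0, 0); (0, 1, 0, 0))


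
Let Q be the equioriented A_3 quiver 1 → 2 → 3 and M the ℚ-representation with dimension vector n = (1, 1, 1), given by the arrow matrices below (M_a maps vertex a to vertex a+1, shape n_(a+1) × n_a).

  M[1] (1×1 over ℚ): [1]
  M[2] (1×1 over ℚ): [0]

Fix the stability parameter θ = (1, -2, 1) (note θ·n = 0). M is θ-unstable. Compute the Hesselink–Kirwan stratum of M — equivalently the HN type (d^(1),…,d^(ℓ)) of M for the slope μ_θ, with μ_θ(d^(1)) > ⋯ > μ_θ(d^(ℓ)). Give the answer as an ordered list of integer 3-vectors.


Barcode: M ≅ I[1,2], I[3,3]. HN layers by μ_θ (2 steps, strictly decreasing):
  μ^(1)=1; μ^(2)=-1/2

((0, 0, 1); (1, 1, 0))


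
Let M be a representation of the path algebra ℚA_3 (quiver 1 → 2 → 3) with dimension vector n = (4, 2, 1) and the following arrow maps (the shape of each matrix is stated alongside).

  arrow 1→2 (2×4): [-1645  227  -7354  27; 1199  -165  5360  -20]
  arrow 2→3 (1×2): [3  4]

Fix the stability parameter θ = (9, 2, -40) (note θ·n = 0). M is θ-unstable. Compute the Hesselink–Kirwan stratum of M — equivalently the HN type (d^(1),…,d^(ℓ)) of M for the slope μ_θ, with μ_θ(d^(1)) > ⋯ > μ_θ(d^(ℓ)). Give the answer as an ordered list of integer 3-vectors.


Via rank(M_{q-1}∘⋯∘M_p): M ≅ I[1,1]^2, I[1,2], I[1,3].
μ_θ-semistable layers: μ^(1)=9; μ^(2)=11/2; μ^(3)=-29/3

((2, 0, 0); (1, 1, 0); (1, 1, 1))


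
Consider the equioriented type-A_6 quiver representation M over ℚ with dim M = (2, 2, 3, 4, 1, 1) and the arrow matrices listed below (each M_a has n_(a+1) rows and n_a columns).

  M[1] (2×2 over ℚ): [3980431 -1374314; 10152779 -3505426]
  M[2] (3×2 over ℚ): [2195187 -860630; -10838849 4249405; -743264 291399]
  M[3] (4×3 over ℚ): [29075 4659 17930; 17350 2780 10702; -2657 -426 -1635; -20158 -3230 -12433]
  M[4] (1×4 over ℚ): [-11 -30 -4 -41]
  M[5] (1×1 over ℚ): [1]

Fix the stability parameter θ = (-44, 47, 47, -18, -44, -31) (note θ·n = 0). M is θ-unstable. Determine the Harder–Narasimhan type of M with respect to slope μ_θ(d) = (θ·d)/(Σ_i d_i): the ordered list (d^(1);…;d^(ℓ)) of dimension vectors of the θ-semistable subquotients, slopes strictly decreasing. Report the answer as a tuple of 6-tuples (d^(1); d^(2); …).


Barcode: M ≅ I[1,1], I[1,6], I[2,4], I[3,4], I[4,4]. HN layers by μ_θ (5 steps, strictly decreasing):
  μ^(1)=76/3; μ^(2)=29/2; μ^(3)=1/5; μ^(4)=-18; μ^(5)=-44

((0, 1, 1, 1, 0, 0); (0, 0, 1, 1, 0, 0); (0, 1, 1, 1, 1, 1); (0, 0, 0, 1, 0, 0); (2, 0, 0, 0, 0, 0))


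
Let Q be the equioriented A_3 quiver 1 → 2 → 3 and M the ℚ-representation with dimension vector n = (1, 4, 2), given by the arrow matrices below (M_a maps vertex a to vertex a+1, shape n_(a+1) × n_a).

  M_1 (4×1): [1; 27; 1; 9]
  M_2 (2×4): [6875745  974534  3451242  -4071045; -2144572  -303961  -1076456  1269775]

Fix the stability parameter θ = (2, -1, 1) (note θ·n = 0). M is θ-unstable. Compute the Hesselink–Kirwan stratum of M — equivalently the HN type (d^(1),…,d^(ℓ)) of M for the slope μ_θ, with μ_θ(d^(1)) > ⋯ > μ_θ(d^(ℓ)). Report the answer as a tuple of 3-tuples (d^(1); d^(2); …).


Barcode: M ≅ I[1,2], I[2,2], I[2,3]^2. HN layers by μ_θ (3 steps, strictly decreasing):
  μ^(1)=1; μ^(2)=1/2; μ^(3)=-1

((0, 0, 2); (1, 1, 0); (0, 3, 0))


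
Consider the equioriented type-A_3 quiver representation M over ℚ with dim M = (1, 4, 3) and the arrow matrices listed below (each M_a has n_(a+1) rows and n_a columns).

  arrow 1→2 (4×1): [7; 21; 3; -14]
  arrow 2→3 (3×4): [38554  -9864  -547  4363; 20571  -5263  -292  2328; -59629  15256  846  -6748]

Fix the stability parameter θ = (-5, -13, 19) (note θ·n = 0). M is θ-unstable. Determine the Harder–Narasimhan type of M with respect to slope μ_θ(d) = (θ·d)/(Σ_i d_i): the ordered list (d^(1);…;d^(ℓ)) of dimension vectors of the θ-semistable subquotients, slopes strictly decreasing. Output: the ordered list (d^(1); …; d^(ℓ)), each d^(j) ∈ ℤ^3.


Interval decomposition of M: I[1,3], I[2,2], I[2,3]^2.
HN type (ℓ=3): μ^(1)=19; μ^(2)=-9; μ^(3)=-13

((0, 0, 3); (1, 1, 0); (0, 3, 0))


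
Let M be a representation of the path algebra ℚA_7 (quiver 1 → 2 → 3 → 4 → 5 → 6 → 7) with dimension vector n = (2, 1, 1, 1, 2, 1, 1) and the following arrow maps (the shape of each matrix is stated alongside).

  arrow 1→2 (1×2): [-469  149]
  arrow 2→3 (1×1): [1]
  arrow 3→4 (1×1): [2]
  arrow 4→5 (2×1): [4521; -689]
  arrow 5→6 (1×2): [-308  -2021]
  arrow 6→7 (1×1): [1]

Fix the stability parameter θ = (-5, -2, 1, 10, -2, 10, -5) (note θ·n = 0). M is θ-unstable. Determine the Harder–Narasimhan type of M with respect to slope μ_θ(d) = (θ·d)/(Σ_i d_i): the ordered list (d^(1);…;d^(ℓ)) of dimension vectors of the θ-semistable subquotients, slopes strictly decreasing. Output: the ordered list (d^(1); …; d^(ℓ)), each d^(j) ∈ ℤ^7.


Via rank(M_{q-1}∘⋯∘M_p): M ≅ I[1,1], I[1,7], I[5,5].
μ_θ-semistable layers: μ^(1)=13/4; μ^(2)=1; μ^(3)=-2; μ^(4)=-5

((0, 0, 0, 1, 1, 1, 1); (0, 0, 1, 0, 0, 0, 0); (0, 1, 0, 0, 1, 0, 0); (2, 0, 0, 0, 0, 0, 0))


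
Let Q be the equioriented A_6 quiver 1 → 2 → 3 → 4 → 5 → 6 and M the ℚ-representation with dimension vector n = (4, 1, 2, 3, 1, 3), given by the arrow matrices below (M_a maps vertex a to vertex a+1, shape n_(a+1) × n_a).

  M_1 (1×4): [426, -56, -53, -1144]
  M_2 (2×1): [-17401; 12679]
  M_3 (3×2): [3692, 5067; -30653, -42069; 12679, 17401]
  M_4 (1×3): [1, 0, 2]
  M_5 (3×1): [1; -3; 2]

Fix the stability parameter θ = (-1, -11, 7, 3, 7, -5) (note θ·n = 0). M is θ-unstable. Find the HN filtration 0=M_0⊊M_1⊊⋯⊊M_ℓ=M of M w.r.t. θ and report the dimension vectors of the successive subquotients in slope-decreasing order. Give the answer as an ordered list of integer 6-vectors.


Interval decomposition of M: I[1,1]^3, I[1,6], I[3,4], I[4,4], I[6,6]^2.
HN type (ℓ=5): μ^(1)=5; μ^(2)=3; μ^(3)=-1; μ^(4)=-5; μ^(5)=-6

((0, 0, 1, 1, 0, 0); (0, 0, 1, 2, 1, 1); (3, 0, 0, 0, 0, 0); (0, 0, 0, 0, 0, 2); (1, 1, 0, 0, 0, 0))


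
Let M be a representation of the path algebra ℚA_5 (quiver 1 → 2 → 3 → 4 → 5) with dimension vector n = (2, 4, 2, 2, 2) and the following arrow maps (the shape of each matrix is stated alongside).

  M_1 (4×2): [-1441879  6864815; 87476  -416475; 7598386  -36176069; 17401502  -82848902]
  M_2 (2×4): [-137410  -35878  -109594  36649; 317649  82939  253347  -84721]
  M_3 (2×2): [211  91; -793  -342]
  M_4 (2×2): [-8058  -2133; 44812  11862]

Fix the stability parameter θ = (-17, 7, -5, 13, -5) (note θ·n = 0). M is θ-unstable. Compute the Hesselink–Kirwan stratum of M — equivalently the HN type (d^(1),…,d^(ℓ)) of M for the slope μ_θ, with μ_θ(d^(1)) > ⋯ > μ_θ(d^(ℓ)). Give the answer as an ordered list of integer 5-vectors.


Barcode: M ≅ I[1,2], I[1,4], I[2,2], I[2,5], I[5,5]. HN layers by μ_θ (6 steps, strictly decreasing):
  μ^(1)=13; μ^(2)=7; μ^(3)=4; μ^(4)=1; μ^(5)=-5; μ^(6)=-17

((0, 0, 0, 1, 0); (0, 2, 0, 0, 0); (0, 0, 0, 1, 1); (0, 2, 2, 0, 0); (0, 0, 0, 0, 1); (2, 0, 0, 0, 0))


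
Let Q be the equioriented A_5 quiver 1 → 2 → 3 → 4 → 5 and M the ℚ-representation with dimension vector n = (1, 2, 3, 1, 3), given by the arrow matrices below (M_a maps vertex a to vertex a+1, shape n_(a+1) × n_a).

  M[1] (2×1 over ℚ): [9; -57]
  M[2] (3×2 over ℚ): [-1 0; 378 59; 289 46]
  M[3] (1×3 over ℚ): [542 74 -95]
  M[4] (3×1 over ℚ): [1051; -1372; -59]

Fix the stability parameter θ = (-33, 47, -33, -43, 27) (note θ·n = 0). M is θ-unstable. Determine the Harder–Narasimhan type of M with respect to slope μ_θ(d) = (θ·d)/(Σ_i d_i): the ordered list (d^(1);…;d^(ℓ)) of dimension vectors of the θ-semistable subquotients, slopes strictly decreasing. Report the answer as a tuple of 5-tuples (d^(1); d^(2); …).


Interval decomposition of M: I[1,5], I[2,3], I[3,3], I[5,5]^2.
HN type (ℓ=4): μ^(1)=27; μ^(2)=7; μ^(3)=-29/3; μ^(4)=-33

((0, 0, 0, 0, 3); (0, 1, 1, 0, 0); (0, 1, 1, 1, 0); (1, 0, 1, 0, 0))


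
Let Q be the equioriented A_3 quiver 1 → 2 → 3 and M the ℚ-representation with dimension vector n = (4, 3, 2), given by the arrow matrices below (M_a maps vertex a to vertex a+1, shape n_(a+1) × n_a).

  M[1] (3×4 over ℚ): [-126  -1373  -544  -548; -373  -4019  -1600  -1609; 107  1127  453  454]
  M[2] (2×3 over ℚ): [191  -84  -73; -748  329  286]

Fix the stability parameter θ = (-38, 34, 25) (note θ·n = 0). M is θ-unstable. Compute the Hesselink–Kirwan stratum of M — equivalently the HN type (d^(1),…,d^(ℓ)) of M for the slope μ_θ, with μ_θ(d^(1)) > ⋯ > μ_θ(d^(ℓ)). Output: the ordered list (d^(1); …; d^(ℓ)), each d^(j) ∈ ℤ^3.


Via rank(M_{q-1}∘⋯∘M_p): M ≅ I[1,1], I[1,2], I[1,3]^2.
μ_θ-semistable layers: μ^(1)=34; μ^(2)=59/2; μ^(3)=-38

((0, 1, 0); (0, 2, 2); (4, 0, 0))


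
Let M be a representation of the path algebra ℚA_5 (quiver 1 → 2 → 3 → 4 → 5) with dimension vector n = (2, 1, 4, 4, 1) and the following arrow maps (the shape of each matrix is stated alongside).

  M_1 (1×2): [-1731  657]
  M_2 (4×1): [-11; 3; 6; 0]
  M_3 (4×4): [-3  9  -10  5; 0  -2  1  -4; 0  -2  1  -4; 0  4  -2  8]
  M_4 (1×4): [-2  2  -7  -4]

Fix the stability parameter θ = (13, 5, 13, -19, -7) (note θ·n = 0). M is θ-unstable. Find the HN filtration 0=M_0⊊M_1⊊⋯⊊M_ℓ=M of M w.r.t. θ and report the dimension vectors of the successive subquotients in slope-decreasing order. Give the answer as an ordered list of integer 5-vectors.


Via rank(M_{q-1}∘⋯∘M_p): M ≅ I[1,1], I[1,3], I[3,3], I[3,4], I[3,5], I[4,4]^2.
μ_θ-semistable layers: μ^(1)=13; μ^(2)=9; μ^(3)=-3; μ^(4)=-13/3; μ^(5)=-19

((1, 0, 2, 0, 0); (1, 1, 0, 0, 0); (0, 0, 1, 1, 0); (0, 0, 1, 1, 1); (0, 0, 0, 2, 0))


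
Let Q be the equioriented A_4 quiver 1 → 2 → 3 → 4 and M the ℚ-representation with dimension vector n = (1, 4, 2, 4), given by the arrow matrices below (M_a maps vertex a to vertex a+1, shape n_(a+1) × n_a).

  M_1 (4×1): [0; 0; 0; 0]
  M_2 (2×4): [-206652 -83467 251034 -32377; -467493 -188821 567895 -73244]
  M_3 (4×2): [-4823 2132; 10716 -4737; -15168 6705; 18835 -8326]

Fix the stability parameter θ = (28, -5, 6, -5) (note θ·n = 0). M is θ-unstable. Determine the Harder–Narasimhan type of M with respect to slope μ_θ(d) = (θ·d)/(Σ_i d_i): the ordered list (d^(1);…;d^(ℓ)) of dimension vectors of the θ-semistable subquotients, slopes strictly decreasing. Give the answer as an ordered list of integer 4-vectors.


Barcode: M ≅ I[1,1], I[2,2]^2, I[2,4]^2, I[4,4]^2. HN layers by μ_θ (3 steps, strictly decreasing):
  μ^(1)=28; μ^(2)=1/2; μ^(3)=-5

((1, 0, 0, 0); (0, 0, 2, 2); (0, 4, 0, 2))


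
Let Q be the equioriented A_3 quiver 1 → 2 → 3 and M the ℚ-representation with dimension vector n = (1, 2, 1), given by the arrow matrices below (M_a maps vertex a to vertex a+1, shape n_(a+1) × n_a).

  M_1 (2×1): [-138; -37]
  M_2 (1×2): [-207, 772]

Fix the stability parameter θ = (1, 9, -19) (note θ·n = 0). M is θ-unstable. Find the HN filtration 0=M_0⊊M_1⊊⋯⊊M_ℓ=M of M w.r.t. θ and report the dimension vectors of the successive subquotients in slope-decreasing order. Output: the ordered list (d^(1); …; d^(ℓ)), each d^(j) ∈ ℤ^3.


Via rank(M_{q-1}∘⋯∘M_p): M ≅ I[1,3], I[2,2].
μ_θ-semistable layers: μ^(1)=9; μ^(2)=-3

((0, 1, 0); (1, 1, 1))


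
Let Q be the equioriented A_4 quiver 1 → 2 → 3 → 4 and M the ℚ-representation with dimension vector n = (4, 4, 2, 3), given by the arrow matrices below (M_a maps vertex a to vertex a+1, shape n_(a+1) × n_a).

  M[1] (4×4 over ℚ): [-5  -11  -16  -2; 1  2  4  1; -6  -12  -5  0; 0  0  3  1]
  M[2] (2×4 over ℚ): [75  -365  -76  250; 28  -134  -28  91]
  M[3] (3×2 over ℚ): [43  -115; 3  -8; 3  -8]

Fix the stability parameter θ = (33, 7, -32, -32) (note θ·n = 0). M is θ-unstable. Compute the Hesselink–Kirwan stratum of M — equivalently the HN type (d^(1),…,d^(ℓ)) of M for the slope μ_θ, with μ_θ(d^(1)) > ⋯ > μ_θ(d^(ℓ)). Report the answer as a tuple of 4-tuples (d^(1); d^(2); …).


Via rank(M_{q-1}∘⋯∘M_p): M ≅ I[1,2]^2, I[1,4]^2, I[4,4].
μ_θ-semistable layers: μ^(1)=20; μ^(2)=-6; μ^(3)=-32

((2, 2, 0, 0); (2, 2, 2, 2); (0, 0, 0, 1))


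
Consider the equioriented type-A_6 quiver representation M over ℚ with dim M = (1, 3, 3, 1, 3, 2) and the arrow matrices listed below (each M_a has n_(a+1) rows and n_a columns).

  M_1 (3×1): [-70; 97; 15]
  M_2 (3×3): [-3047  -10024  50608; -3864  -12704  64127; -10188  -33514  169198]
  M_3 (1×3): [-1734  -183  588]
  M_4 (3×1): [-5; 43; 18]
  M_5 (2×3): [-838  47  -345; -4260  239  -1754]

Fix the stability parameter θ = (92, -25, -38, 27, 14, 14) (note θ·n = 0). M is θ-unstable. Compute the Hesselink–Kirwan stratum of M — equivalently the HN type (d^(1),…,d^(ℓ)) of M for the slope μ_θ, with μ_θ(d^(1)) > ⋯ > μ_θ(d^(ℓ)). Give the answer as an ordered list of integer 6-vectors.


Barcode: M ≅ I[1,6], I[2,3]^2, I[5,5], I[5,6]. HN layers by μ_θ (4 steps, strictly decreasing):
  μ^(1)=55/3; μ^(2)=14; μ^(3)=29/3; μ^(4)=-63/2

((0, 0, 0, 1, 1, 1); (0, 0, 0, 0, 2, 1); (1, 1, 1, 0, 0, 0); (0, 2, 2, 0, 0, 0))


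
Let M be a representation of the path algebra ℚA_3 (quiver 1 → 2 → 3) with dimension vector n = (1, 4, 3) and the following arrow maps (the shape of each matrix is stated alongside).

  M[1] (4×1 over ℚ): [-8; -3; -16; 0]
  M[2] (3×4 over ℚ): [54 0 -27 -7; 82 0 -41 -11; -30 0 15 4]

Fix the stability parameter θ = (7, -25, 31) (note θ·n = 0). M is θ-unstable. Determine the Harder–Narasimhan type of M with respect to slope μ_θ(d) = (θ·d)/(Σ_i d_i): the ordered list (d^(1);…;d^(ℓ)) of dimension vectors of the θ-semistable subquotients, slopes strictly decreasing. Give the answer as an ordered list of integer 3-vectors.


Interval decomposition of M: I[1,2], I[2,2], I[2,3]^2, I[3,3].
HN type (ℓ=3): μ^(1)=31; μ^(2)=-9; μ^(3)=-25

((0, 0, 3); (1, 1, 0); (0, 3, 0))


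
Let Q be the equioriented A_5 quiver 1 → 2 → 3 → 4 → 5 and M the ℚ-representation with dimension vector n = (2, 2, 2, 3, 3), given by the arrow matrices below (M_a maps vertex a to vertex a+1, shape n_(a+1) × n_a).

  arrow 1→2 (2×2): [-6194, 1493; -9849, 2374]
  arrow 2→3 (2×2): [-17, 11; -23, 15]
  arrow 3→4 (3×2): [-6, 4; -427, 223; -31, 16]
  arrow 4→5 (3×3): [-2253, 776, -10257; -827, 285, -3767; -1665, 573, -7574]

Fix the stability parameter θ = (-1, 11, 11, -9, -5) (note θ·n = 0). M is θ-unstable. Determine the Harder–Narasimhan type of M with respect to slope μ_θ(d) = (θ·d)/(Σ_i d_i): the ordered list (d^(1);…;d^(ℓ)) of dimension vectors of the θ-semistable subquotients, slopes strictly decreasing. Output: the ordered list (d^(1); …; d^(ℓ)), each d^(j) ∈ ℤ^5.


Interval decomposition of M: I[1,5]^2, I[4,5].
HN type (ℓ=4): μ^(1)=2; μ^(2)=-1; μ^(3)=-5; μ^(4)=-9

((0, 2, 2, 2, 2); (2, 0, 0, 0, 0); (0, 0, 0, 0, 1); (0, 0, 0, 1, 0))


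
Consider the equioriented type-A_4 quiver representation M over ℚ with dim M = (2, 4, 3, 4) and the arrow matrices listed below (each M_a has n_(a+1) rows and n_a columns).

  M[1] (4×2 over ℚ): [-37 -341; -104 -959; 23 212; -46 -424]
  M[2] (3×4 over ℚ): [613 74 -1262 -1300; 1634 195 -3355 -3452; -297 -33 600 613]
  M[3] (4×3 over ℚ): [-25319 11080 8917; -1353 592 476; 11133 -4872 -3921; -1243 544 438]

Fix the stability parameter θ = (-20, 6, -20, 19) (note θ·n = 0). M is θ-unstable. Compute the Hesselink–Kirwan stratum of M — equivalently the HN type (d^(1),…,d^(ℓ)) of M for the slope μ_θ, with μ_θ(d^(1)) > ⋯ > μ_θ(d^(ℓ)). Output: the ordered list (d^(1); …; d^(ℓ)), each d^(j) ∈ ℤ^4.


Interval decomposition of M: I[1,4]^2, I[2,2], I[2,3], I[4,4]^2.
HN type (ℓ=4): μ^(1)=19; μ^(2)=6; μ^(3)=-7; μ^(4)=-20

((0, 0, 0, 4); (0, 1, 0, 0); (0, 3, 3, 0); (2, 0, 0, 0))


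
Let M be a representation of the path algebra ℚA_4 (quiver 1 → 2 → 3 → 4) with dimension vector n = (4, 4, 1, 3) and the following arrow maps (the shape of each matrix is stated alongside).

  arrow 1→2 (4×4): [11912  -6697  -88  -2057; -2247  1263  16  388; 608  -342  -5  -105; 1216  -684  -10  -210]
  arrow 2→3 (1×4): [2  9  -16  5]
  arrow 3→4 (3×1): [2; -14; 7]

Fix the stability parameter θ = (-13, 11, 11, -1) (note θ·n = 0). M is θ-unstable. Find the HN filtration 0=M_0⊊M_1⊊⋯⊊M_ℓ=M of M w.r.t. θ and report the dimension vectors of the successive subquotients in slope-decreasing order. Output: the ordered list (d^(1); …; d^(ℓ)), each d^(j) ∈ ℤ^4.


Via rank(M_{q-1}∘⋯∘M_p): M ≅ I[1,1], I[1,2]^2, I[1,4], I[2,2], I[4,4]^2.
μ_θ-semistable layers: μ^(1)=11; μ^(2)=7; μ^(3)=-1; μ^(4)=-13

((0, 3, 0, 0); (0, 1, 1, 1); (0, 0, 0, 2); (4, 0, 0, 0))


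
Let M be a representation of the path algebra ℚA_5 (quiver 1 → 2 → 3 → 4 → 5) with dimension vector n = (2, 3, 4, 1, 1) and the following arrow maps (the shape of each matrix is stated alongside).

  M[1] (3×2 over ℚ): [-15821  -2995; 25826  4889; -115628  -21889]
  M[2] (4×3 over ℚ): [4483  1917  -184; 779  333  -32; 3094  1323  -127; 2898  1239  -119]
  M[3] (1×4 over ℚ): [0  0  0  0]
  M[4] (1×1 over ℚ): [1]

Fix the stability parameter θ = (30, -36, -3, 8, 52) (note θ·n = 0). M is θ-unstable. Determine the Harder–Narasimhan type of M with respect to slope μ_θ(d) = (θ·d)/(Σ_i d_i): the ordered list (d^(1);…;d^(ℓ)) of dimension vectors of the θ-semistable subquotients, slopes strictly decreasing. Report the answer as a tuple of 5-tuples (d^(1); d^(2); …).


Via rank(M_{q-1}∘⋯∘M_p): M ≅ I[1,2], I[1,3], I[2,3], I[3,3]^2, I[4,5].
μ_θ-semistable layers: μ^(1)=52; μ^(2)=8; μ^(3)=-3; μ^(4)=-36

((0, 0, 0, 0, 1); (0, 0, 0, 1, 0); (2, 2, 4, 0, 0); (0, 1, 0, 0, 0))


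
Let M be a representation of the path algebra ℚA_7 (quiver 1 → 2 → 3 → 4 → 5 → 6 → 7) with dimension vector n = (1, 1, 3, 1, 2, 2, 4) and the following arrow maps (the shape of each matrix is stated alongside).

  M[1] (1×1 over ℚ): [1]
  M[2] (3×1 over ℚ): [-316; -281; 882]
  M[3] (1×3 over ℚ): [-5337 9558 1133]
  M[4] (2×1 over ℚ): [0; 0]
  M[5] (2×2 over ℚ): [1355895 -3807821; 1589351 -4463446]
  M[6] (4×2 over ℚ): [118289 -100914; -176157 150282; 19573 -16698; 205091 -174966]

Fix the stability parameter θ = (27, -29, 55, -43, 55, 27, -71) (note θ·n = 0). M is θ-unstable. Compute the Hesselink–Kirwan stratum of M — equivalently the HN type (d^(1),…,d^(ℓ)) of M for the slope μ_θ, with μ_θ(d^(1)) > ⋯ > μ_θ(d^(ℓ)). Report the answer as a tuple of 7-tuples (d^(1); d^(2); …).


Interval decomposition of M: I[1,3], I[3,3], I[3,4], I[5,6], I[5,7], I[7,7]^3.
HN type (ℓ=6): μ^(1)=55; μ^(2)=41; μ^(3)=6; μ^(4)=11/3; μ^(5)=-1; μ^(6)=-71

((0, 0, 2, 0, 0, 0, 0); (0, 0, 0, 0, 1, 1, 0); (0, 0, 1, 1, 0, 0, 0); (0, 0, 0, 0, 1, 1, 1); (1, 1, 0, 0, 0, 0, 0); (0, 0, 0, 0, 0, 0, 3))


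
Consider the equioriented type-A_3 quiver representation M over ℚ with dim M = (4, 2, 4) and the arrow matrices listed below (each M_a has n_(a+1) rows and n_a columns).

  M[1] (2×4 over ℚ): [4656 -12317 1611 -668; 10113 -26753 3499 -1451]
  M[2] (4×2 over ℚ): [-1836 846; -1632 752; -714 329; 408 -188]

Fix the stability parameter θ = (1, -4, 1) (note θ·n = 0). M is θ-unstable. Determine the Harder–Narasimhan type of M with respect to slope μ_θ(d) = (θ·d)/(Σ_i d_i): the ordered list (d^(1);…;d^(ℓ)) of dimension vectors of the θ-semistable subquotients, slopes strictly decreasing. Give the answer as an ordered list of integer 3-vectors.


Barcode: M ≅ I[1,1]^2, I[1,2], I[1,3], I[3,3]^3. HN layers by μ_θ (2 steps, strictly decreasing):
  μ^(1)=1; μ^(2)=-3/2

((2, 0, 4); (2, 2, 0))
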